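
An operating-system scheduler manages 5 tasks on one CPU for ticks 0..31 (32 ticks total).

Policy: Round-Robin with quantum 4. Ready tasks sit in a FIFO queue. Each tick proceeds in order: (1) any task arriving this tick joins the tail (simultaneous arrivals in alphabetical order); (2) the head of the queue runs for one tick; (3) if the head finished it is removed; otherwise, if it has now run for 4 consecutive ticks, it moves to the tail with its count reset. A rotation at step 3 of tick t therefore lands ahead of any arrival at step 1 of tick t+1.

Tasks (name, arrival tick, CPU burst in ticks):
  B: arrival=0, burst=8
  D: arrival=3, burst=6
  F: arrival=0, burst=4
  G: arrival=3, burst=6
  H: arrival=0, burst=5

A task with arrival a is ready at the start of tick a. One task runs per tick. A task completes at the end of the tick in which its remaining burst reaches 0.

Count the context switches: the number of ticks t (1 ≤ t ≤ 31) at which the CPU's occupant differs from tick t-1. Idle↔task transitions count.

t=0: queue=[B,F,H] q_used=0 → run B
t=1: queue=[B,F,H] q_used=1 → run B
t=2: queue=[B,F,H] q_used=2 → run B
t=3: queue=[B,F,H,D,G] q_used=3 → run B
t=4: queue=[F,H,D,G,B] q_used=0 → run F
t=5: queue=[F,H,D,G,B] q_used=1 → run F
t=6: queue=[F,H,D,G,B] q_used=2 → run F
t=7: queue=[F,H,D,G,B] q_used=3 → run F
t=8: queue=[H,D,G,B] q_used=0 → run H
t=9: queue=[H,D,G,B] q_used=1 → run H
t=10: queue=[H,D,G,B] q_used=2 → run H
t=11: queue=[H,D,G,B] q_used=3 → run H
t=12: queue=[D,G,B,H] q_used=0 → run D
t=13: queue=[D,G,B,H] q_used=1 → run D
t=14: queue=[D,G,B,H] q_used=2 → run D
t=15: queue=[D,G,B,H] q_used=3 → run D
t=16: queue=[G,B,H,D] q_used=0 → run G
t=17: queue=[G,B,H,D] q_used=1 → run G
t=18: queue=[G,B,H,D] q_used=2 → run G
t=19: queue=[G,B,H,D] q_used=3 → run G
t=20: queue=[B,H,D,G] q_used=0 → run B
t=21: queue=[B,H,D,G] q_used=1 → run B
t=22: queue=[B,H,D,G] q_used=2 → run B
t=23: queue=[B,H,D,G] q_used=3 → run B
t=24: queue=[H,D,G] q_used=0 → run H
t=25: queue=[D,G] q_used=0 → run D
t=26: queue=[D,G] q_used=1 → run D
t=27: queue=[G] q_used=0 → run G
t=28: queue=[G] q_used=1 → run G
t=29: (idle)
t=30: (idle)
t=31: (idle)

context switches = 9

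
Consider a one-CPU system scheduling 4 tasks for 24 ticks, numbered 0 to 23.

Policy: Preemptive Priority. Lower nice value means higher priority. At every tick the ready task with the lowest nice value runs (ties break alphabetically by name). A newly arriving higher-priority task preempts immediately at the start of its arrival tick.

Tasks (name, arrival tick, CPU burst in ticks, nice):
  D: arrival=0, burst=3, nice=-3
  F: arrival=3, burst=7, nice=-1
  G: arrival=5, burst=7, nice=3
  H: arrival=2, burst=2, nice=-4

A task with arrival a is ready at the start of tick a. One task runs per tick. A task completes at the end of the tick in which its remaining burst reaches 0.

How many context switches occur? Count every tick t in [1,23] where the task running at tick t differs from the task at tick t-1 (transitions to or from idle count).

context switches = 5

t=0: ready={D} → run D
t=1: ready={D} → run D
t=2: ready={D,H} → run H
t=3: ready={D,F,H} → run H
t=4: ready={D,F} → run D
t=5: ready={F,G} → run F
t=6: ready={F,G} → run F
t=7: ready={F,G} → run F
t=8: ready={F,G} → run F
t=9: ready={F,G} → run F
t=10: ready={F,G} → run F
t=11: ready={F,G} → run F
t=12: ready={G} → run G
t=13: ready={G} → run G
t=14: ready={G} → run G
t=15: ready={G} → run G
t=16: ready={G} → run G
t=17: ready={G} → run G
t=18: ready={G} → run G
t=19: (idle)
t=20: (idle)
t=21: (idle)
t=22: (idle)
t=23: (idle)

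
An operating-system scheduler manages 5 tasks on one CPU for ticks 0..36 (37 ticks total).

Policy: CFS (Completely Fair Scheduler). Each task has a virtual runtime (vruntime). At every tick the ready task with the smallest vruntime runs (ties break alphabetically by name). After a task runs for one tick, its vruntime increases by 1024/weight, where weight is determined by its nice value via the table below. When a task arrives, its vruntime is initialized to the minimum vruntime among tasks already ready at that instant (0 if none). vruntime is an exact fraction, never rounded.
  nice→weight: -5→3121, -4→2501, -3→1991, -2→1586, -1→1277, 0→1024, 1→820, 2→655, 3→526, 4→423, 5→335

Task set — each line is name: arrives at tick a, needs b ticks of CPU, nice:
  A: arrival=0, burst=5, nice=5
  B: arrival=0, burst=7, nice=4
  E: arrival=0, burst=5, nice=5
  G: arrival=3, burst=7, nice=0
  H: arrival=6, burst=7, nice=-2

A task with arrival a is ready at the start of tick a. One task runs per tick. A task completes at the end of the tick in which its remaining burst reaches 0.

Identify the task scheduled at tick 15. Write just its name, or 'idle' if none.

running at tick 15 = H

t=0: vr[A=0 B=0 E=0] → run A
t=1: vr[A=1024/335 B=0 E=0] → run B
t=2: vr[A=1024/335 B=1024/423 E=0] → run E
t=3: vr[A=1024/335 B=1024/423 E=1024/335 G=1024/423] → run B
t=4: vr[A=1024/335 B=2048/423 E=1024/335 G=1024/423] → run G
t=5: vr[A=1024/335 B=2048/423 E=1024/335 G=1447/423] → run A
t=6: vr[A=2048/335 B=2048/423 E=1024/335 G=1447/423 H=1024/335] → run E
t=7: vr[A=2048/335 B=2048/423 E=2048/335 G=1447/423 H=1024/335] → run H
t=8: vr[A=2048/335 B=2048/423 E=2048/335 G=1447/423 H=983552/265655] → run G
t=9: vr[A=2048/335 B=2048/423 E=2048/335 G=1870/423 H=983552/265655] → run H
t=10: vr[A=2048/335 B=2048/423 E=2048/335 G=1870/423 H=1155072/265655] → run H
t=11: vr[A=2048/335 B=2048/423 E=2048/335 G=1870/423 H=1326592/265655] → run G
t=12: vr[A=2048/335 B=2048/423 E=2048/335 G=2293/423 H=1326592/265655] → run B
t=13: vr[A=2048/335 B=1024/141 E=2048/335 G=2293/423 H=1326592/265655] → run H
t=14: vr[A=2048/335 B=1024/141 E=2048/335 G=2293/423 H=1498112/265655] → run G
t=15: vr[A=2048/335 B=1024/141 E=2048/335 G=2716/423 H=1498112/265655] → run H
t=16: vr[A=2048/335 B=1024/141 E=2048/335 G=2716/423 H=1669632/265655] → run A
t=17: vr[A=3072/335 B=1024/141 E=2048/335 G=2716/423 H=1669632/265655] → run E
t=18: vr[A=3072/335 B=1024/141 E=3072/335 G=2716/423 H=1669632/265655] → run H
t=19: vr[A=3072/335 B=1024/141 E=3072/335 G=2716/423 H=1841152/265655] → run G
t=20: vr[A=3072/335 B=1024/141 E=3072/335 G=3139/423 H=1841152/265655] → run H
t=21: vr[A=3072/335 B=1024/141 E=3072/335 G=3139/423] → run B
t=22: vr[A=3072/335 B=4096/423 E=3072/335 G=3139/423] → run G
t=23: vr[A=3072/335 B=4096/423 E=3072/335 G=3562/423] → run G
t=24: vr[A=3072/335 B=4096/423 E=3072/335] → run A
t=25: vr[A=4096/335 B=4096/423 E=3072/335] → run E
t=26: vr[A=4096/335 B=4096/423 E=4096/335] → run B
t=27: vr[A=4096/335 B=5120/423 E=4096/335] → run B
t=28: vr[A=4096/335 B=2048/141 E=4096/335] → run A
t=29: vr[B=2048/141 E=4096/335] → run E
t=30: vr[B=2048/141] → run B
t=31: (idle)
t=32: (idle)
t=33: (idle)
t=34: (idle)
t=35: (idle)
t=36: (idle)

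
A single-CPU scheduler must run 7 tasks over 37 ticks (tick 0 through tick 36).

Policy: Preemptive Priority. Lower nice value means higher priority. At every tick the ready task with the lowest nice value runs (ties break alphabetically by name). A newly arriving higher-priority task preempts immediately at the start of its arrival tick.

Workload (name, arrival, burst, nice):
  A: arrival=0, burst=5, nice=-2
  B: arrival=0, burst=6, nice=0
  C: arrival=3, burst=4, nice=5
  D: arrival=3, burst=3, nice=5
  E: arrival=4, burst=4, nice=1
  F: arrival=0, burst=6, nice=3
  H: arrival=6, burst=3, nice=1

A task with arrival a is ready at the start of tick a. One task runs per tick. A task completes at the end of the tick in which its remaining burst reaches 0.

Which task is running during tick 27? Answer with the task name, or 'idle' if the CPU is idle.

t=0: ready={A,B,F} → run A
t=1: ready={A,B,F} → run A
t=2: ready={A,B,F} → run A
t=3: ready={A,B,C,D,F} → run A
t=4: ready={A,B,C,D,E,F} → run A
t=5: ready={B,C,D,E,F} → run B
t=6: ready={B,C,D,E,F,H} → run B
t=7: ready={B,C,D,E,F,H} → run B
t=8: ready={B,C,D,E,F,H} → run B
t=9: ready={B,C,D,E,F,H} → run B
t=10: ready={B,C,D,E,F,H} → run B
t=11: ready={C,D,E,F,H} → run E
t=12: ready={C,D,E,F,H} → run E
t=13: ready={C,D,E,F,H} → run E
t=14: ready={C,D,E,F,H} → run E
t=15: ready={C,D,F,H} → run H
t=16: ready={C,D,F,H} → run H
t=17: ready={C,D,F,H} → run H
t=18: ready={C,D,F} → run F
t=19: ready={C,D,F} → run F
t=20: ready={C,D,F} → run F
t=21: ready={C,D,F} → run F
t=22: ready={C,D,F} → run F
t=23: ready={C,D,F} → run F
t=24: ready={C,D} → run C
t=25: ready={C,D} → run C
t=26: ready={C,D} → run C
t=27: ready={C,D} → run C
t=28: ready={D} → run D
t=29: ready={D} → run D
t=30: ready={D} → run D
t=31: (idle)
t=32: (idle)
t=33: (idle)
t=34: (idle)
t=35: (idle)
t=36: (idle)

running at tick 27 = C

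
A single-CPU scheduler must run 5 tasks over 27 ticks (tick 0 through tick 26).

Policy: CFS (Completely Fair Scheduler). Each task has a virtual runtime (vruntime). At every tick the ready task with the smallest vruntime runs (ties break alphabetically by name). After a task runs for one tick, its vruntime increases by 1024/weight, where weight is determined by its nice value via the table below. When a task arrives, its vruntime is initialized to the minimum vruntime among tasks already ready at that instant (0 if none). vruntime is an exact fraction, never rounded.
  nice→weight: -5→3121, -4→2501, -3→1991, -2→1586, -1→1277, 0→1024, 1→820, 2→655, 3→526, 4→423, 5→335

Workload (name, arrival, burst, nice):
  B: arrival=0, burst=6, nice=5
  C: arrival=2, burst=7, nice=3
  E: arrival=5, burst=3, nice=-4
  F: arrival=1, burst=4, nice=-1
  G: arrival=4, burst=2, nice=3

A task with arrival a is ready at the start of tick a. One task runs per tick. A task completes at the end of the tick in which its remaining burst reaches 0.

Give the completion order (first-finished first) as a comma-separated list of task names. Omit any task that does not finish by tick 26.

completion order = E, F, G, C, B

t=0: vr[B=0] → run B
t=1: vr[B=1024/335 F=1024/335] → run B
t=2: vr[B=2048/335 C=1024/335 F=1024/335] → run C
t=3: vr[B=2048/335 C=440832/88105 F=1024/335] → run F
t=4: vr[B=2048/335 C=440832/88105 F=1650688/427795 G=1650688/427795] → run F
t=5: vr[B=2048/335 C=440832/88105 E=1650688/427795 F=1993728/427795 G=1650688/427795] → run E
t=6: vr[B=2048/335 C=440832/88105 E=4566432768/1069915295 F=1993728/427795 G=1650688/427795] → run G
t=7: vr[B=2048/335 C=440832/88105 E=4566432768/1069915295 F=1993728/427795 G=653161984/112510085] → run E
t=8: vr[B=2048/335 C=440832/88105 E=5004494848/1069915295 F=1993728/427795 G=653161984/112510085] → run F
t=9: vr[B=2048/335 C=440832/88105 E=5004494848/1069915295 F=2336768/427795 G=653161984/112510085] → run E
t=10: vr[B=2048/335 C=440832/88105 F=2336768/427795 G=653161984/112510085] → run C
t=11: vr[B=2048/335 C=612352/88105 F=2336768/427795 G=653161984/112510085] → run F
t=12: vr[B=2048/335 C=612352/88105 G=653161984/112510085] → run G
t=13: vr[B=2048/335 C=612352/88105] → run B
t=14: vr[B=3072/335 C=612352/88105] → run C
t=15: vr[B=3072/335 C=783872/88105] → run C
t=16: vr[B=3072/335 C=955392/88105] → run B
t=17: vr[B=4096/335 C=955392/88105] → run C
t=18: vr[B=4096/335 C=1126912/88105] → run B
t=19: vr[B=1024/67 C=1126912/88105] → run C
t=20: vr[B=1024/67 C=1298432/88105] → run C
t=21: vr[B=1024/67] → run B
t=22: (idle)
t=23: (idle)
t=24: (idle)
t=25: (idle)
t=26: (idle)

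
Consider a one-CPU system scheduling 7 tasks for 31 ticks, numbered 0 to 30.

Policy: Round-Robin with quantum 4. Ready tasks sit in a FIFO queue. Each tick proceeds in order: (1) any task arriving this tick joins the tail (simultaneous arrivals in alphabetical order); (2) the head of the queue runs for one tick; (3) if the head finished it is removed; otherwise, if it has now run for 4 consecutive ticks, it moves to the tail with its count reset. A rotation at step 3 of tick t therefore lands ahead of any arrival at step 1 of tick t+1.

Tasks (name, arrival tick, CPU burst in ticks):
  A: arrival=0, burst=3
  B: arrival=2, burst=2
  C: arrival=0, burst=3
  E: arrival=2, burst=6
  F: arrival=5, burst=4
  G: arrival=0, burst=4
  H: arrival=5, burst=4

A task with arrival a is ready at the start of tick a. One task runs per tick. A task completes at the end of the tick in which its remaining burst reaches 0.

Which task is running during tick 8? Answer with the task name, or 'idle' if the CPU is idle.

t=0: queue=[A,C,G] q_used=0 → run A
t=1: queue=[A,C,G] q_used=1 → run A
t=2: queue=[A,C,G,B,E] q_used=2 → run A
t=3: queue=[C,G,B,E] q_used=0 → run C
t=4: queue=[C,G,B,E] q_used=1 → run C
t=5: queue=[C,G,B,E,F,H] q_used=2 → run C
t=6: queue=[G,B,E,F,H] q_used=0 → run G
t=7: queue=[G,B,E,F,H] q_used=1 → run G
t=8: queue=[G,B,E,F,H] q_used=2 → run G
t=9: queue=[G,B,E,F,H] q_used=3 → run G
t=10: queue=[B,E,F,H] q_used=0 → run B
t=11: queue=[B,E,F,H] q_used=1 → run B
t=12: queue=[E,F,H] q_used=0 → run E
t=13: queue=[E,F,H] q_used=1 → run E
t=14: queue=[E,F,H] q_used=2 → run E
t=15: queue=[E,F,H] q_used=3 → run E
t=16: queue=[F,H,E] q_used=0 → run F
t=17: queue=[F,H,E] q_used=1 → run F
t=18: queue=[F,H,E] q_used=2 → run F
t=19: queue=[F,H,E] q_used=3 → run F
t=20: queue=[H,E] q_used=0 → run H
t=21: queue=[H,E] q_used=1 → run H
t=22: queue=[H,E] q_used=2 → run H
t=23: queue=[H,E] q_used=3 → run H
t=24: queue=[E] q_used=0 → run E
t=25: queue=[E] q_used=1 → run E
t=26: (idle)
t=27: (idle)
t=28: (idle)
t=29: (idle)
t=30: (idle)

running at tick 8 = G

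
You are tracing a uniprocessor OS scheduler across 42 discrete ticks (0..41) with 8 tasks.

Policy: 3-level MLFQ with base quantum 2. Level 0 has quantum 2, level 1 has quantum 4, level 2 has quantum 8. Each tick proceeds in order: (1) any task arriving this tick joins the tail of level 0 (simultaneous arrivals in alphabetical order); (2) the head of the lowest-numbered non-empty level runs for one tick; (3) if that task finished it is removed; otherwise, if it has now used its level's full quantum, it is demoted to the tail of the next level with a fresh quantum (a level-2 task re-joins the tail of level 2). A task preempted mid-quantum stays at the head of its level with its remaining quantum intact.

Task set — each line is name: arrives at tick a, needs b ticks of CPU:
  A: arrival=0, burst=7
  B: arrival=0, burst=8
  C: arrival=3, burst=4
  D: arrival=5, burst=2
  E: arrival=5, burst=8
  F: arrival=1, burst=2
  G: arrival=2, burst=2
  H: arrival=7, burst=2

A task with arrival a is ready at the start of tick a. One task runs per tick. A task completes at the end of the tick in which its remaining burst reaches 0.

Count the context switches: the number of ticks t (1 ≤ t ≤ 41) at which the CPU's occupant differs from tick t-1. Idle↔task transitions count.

context switches = 15

t=0: L0/L1/L2 = AB/-/- → run A
t=1: L0/L1/L2 = ABF/-/- → run A
t=2: L0/L1/L2 = BFG/A/- → run B
t=3: L0/L1/L2 = BFGC/A/- → run B
t=4: L0/L1/L2 = FGC/AB/- → run F
t=5: L0/L1/L2 = FGCDE/AB/- → run F
t=6: L0/L1/L2 = GCDE/AB/- → run G
t=7: L0/L1/L2 = GCDEH/AB/- → run G
t=8: L0/L1/L2 = CDEH/AB/- → run C
t=9: L0/L1/L2 = CDEH/AB/- → run C
t=10: L0/L1/L2 = DEH/ABC/- → run D
t=11: L0/L1/L2 = DEH/ABC/- → run D
t=12: L0/L1/L2 = EH/ABC/- → run E
t=13: L0/L1/L2 = EH/ABC/- → run E
t=14: L0/L1/L2 = H/ABCE/- → run H
t=15: L0/L1/L2 = H/ABCE/- → run H
t=16: L0/L1/L2 = -/ABCE/- → run A
t=17: L0/L1/L2 = -/ABCE/- → run A
t=18: L0/L1/L2 = -/ABCE/- → run A
t=19: L0/L1/L2 = -/ABCE/- → run A
t=20: L0/L1/L2 = -/BCE/A → run B
t=21: L0/L1/L2 = -/BCE/A → run B
t=22: L0/L1/L2 = -/BCE/A → run B
t=23: L0/L1/L2 = -/BCE/A → run B
t=24: L0/L1/L2 = -/CE/AB → run C
t=25: L0/L1/L2 = -/CE/AB → run C
t=26: L0/L1/L2 = -/E/AB → run E
t=27: L0/L1/L2 = -/E/AB → run E
t=28: L0/L1/L2 = -/E/AB → run E
t=29: L0/L1/L2 = -/E/AB → run E
t=30: L0/L1/L2 = -/-/ABE → run A
t=31: L0/L1/L2 = -/-/BE → run B
t=32: L0/L1/L2 = -/-/BE → run B
t=33: L0/L1/L2 = -/-/E → run E
t=34: L0/L1/L2 = -/-/E → run E
t=35: (idle)
t=36: (idle)
t=37: (idle)
t=38: (idle)
t=39: (idle)
t=40: (idle)
t=41: (idle)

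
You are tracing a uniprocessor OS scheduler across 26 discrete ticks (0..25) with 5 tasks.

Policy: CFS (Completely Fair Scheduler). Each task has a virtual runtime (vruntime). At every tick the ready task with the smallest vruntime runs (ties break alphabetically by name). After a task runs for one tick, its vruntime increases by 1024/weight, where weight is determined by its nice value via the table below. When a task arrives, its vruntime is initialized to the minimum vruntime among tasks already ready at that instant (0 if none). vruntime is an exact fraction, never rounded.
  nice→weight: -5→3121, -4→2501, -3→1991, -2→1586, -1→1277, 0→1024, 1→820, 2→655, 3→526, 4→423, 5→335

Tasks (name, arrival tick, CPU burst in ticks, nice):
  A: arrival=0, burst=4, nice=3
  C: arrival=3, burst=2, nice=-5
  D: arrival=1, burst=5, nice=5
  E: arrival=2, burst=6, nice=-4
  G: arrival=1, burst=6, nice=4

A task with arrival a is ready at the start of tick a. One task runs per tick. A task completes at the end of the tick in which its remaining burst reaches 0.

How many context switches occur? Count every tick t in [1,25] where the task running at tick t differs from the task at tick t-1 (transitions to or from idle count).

context switches = 18

t=0: vr[A=0] → run A
t=1: vr[A=512/263 D=512/263 G=512/263] → run A
t=2: vr[A=1024/263 D=512/263 E=512/263 G=512/263] → run D
t=3: vr[A=1024/263 C=512/263 D=440832/88105 E=512/263 G=512/263] → run C
t=4: vr[A=1024/263 C=1867264/820823 D=440832/88105 E=512/263 G=512/263] → run E
t=5: vr[A=1024/263 C=1867264/820823 D=440832/88105 E=1549824/657763 G=512/263] → run G
t=6: vr[A=1024/263 C=1867264/820823 D=440832/88105 E=1549824/657763 G=485888/111249] → run C
t=7: vr[A=1024/263 D=440832/88105 E=1549824/657763 G=485888/111249] → run E
t=8: vr[A=1024/263 D=440832/88105 E=1819136/657763 G=485888/111249] → run E
t=9: vr[A=1024/263 D=440832/88105 E=2088448/657763 G=485888/111249] → run E
t=10: vr[A=1024/263 D=440832/88105 E=2357760/657763 G=485888/111249] → run E
t=11: vr[A=1024/263 D=440832/88105 E=2627072/657763 G=485888/111249] → run A
t=12: vr[A=1536/263 D=440832/88105 E=2627072/657763 G=485888/111249] → run E
t=13: vr[A=1536/263 D=440832/88105 G=485888/111249] → run G
t=14: vr[A=1536/263 D=440832/88105 G=755200/111249] → run D
t=15: vr[A=1536/263 D=710144/88105 G=755200/111249] → run A
t=16: vr[D=710144/88105 G=755200/111249] → run G
t=17: vr[D=710144/88105 G=341504/37083] → run D
t=18: vr[D=979456/88105 G=341504/37083] → run G
t=19: vr[D=979456/88105 G=1293824/111249] → run D
t=20: vr[D=1248768/88105 G=1293824/111249] → run G
t=21: vr[D=1248768/88105 G=1563136/111249] → run G
t=22: vr[D=1248768/88105] → run D
t=23: (idle)
t=24: (idle)
t=25: (idle)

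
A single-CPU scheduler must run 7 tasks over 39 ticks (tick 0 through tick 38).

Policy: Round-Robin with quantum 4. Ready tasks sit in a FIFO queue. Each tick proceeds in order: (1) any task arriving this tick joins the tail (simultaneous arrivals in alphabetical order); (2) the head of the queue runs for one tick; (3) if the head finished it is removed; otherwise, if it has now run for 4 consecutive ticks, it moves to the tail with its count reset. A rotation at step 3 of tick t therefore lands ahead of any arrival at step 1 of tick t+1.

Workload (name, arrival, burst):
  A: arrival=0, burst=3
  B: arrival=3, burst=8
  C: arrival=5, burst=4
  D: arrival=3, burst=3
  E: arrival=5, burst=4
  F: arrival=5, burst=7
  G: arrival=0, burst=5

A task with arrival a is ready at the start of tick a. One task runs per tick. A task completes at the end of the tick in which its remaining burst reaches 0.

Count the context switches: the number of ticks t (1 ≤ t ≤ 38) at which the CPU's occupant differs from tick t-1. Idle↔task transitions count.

t=0: queue=[A,G] q_used=0 → run A
t=1: queue=[A,G] q_used=1 → run A
t=2: queue=[A,G] q_used=2 → run A
t=3: queue=[G,B,D] q_used=0 → run G
t=4: queue=[G,B,D] q_used=1 → run G
t=5: queue=[G,B,D,C,E,F] q_used=2 → run G
t=6: queue=[G,B,D,C,E,F] q_used=3 → run G
t=7: queue=[B,D,C,E,F,G] q_used=0 → run B
t=8: queue=[B,D,C,E,F,G] q_used=1 → run B
t=9: queue=[B,D,C,E,F,G] q_used=2 → run B
t=10: queue=[B,D,C,E,F,G] q_used=3 → run B
t=11: queue=[D,C,E,F,G,B] q_used=0 → run D
t=12: queue=[D,C,E,F,G,B] q_used=1 → run D
t=13: queue=[D,C,E,F,G,B] q_used=2 → run D
t=14: queue=[C,E,F,G,B] q_used=0 → run C
t=15: queue=[C,E,F,G,B] q_used=1 → run C
t=16: queue=[C,E,F,G,B] q_used=2 → run C
t=17: queue=[C,E,F,G,B] q_used=3 → run C
t=18: queue=[E,F,G,B] q_used=0 → run E
t=19: queue=[E,F,G,B] q_used=1 → run E
t=20: queue=[E,F,G,B] q_used=2 → run E
t=21: queue=[E,F,G,B] q_used=3 → run E
t=22: queue=[F,G,B] q_used=0 → run F
t=23: queue=[F,G,B] q_used=1 → run F
t=24: queue=[F,G,B] q_used=2 → run F
t=25: queue=[F,G,B] q_used=3 → run F
t=26: queue=[G,B,F] q_used=0 → run G
t=27: queue=[B,F] q_used=0 → run B
t=28: queue=[B,F] q_used=1 → run B
t=29: queue=[B,F] q_used=2 → run B
t=30: queue=[B,F] q_used=3 → run B
t=31: queue=[F] q_used=0 → run F
t=32: queue=[F] q_used=1 → run F
t=33: queue=[F] q_used=2 → run F
t=34: (idle)
t=35: (idle)
t=36: (idle)
t=37: (idle)
t=38: (idle)

context switches = 10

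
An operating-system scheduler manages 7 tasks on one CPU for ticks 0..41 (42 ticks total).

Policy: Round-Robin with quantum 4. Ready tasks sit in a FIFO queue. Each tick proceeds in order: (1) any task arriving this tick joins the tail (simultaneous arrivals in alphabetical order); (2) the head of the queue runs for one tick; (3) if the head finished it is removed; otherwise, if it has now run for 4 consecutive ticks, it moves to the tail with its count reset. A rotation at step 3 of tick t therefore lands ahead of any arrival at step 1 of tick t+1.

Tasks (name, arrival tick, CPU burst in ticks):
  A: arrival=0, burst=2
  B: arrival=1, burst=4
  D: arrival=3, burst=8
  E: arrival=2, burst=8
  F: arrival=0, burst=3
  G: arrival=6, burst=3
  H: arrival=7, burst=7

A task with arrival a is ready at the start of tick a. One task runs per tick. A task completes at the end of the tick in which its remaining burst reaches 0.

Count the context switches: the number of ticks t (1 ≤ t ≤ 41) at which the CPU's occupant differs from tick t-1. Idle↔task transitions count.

context switches = 10

t=0: queue=[A,F] q_used=0 → run A
t=1: queue=[A,F,B] q_used=1 → run A
t=2: queue=[F,B,E] q_used=0 → run F
t=3: queue=[F,B,E,D] q_used=1 → run F
t=4: queue=[F,B,E,D] q_used=2 → run F
t=5: queue=[B,E,D] q_used=0 → run B
t=6: queue=[B,E,D,G] q_used=1 → run B
t=7: queue=[B,E,D,G,H] q_used=2 → run B
t=8: queue=[B,E,D,G,H] q_used=3 → run B
t=9: queue=[E,D,G,H] q_used=0 → run E
t=10: queue=[E,D,G,H] q_used=1 → run E
t=11: queue=[E,D,G,H] q_used=2 → run E
t=12: queue=[E,D,G,H] q_used=3 → run E
t=13: queue=[D,G,H,E] q_used=0 → run D
t=14: queue=[D,G,H,E] q_used=1 → run D
t=15: queue=[D,G,H,E] q_used=2 → run D
t=16: queue=[D,G,H,E] q_used=3 → run D
t=17: queue=[G,H,E,D] q_used=0 → run G
t=18: queue=[G,H,E,D] q_used=1 → run G
t=19: queue=[G,H,E,D] q_used=2 → run G
t=20: queue=[H,E,D] q_used=0 → run H
t=21: queue=[H,E,D] q_used=1 → run H
t=22: queue=[H,E,D] q_used=2 → run H
t=23: queue=[H,E,D] q_used=3 → run H
t=24: queue=[E,D,H] q_used=0 → run E
t=25: queue=[E,D,H] q_used=1 → run E
t=26: queue=[E,D,H] q_used=2 → run E
t=27: queue=[E,D,H] q_used=3 → run E
t=28: queue=[D,H] q_used=0 → run D
t=29: queue=[D,H] q_used=1 → run D
t=30: queue=[D,H] q_used=2 → run D
t=31: queue=[D,H] q_used=3 → run D
t=32: queue=[H] q_used=0 → run H
t=33: queue=[H] q_used=1 → run H
t=34: queue=[H] q_used=2 → run H
t=35: (idle)
t=36: (idle)
t=37: (idle)
t=38: (idle)
t=39: (idle)
t=40: (idle)
t=41: (idle)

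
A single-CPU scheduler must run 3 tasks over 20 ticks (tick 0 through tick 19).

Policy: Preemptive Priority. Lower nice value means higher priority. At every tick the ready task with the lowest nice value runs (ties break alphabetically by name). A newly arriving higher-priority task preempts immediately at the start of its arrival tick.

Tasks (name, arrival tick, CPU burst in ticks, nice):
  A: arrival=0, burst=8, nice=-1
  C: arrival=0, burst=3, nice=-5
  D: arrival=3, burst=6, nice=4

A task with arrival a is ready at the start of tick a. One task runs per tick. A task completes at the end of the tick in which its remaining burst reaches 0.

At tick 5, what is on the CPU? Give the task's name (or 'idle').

running at tick 5 = A

t=0: ready={A,C} → run C
t=1: ready={A,C} → run C
t=2: ready={A,C} → run C
t=3: ready={A,D} → run A
t=4: ready={A,D} → run A
t=5: ready={A,D} → run A
t=6: ready={A,D} → run A
t=7: ready={A,D} → run A
t=8: ready={A,D} → run A
t=9: ready={A,D} → run A
t=10: ready={A,D} → run A
t=11: ready={D} → run D
t=12: ready={D} → run D
t=13: ready={D} → run D
t=14: ready={D} → run D
t=15: ready={D} → run D
t=16: ready={D} → run D
t=17: (idle)
t=18: (idle)
t=19: (idle)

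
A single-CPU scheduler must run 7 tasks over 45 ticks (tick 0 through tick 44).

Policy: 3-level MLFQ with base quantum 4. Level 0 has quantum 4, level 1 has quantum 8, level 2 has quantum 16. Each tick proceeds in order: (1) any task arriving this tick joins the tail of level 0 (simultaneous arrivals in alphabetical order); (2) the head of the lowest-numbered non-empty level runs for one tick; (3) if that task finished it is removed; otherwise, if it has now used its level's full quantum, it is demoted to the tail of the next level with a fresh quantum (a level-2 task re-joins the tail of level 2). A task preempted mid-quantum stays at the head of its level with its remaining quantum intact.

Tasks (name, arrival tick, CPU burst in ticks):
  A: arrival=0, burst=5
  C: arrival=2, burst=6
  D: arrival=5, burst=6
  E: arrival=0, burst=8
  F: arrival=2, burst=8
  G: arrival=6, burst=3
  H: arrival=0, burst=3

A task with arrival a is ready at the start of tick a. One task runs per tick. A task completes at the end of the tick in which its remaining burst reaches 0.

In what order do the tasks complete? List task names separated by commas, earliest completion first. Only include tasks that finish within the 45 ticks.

t=0: L0/L1/L2 = AEH/-/- → run A
t=1: L0/L1/L2 = AEH/-/- → run A
t=2: L0/L1/L2 = AEHCF/-/- → run A
t=3: L0/L1/L2 = AEHCF/-/- → run A
t=4: L0/L1/L2 = EHCF/A/- → run E
t=5: L0/L1/L2 = EHCFD/A/- → run E
t=6: L0/L1/L2 = EHCFDG/A/- → run E
t=7: L0/L1/L2 = EHCFDG/A/- → run E
t=8: L0/L1/L2 = HCFDG/AE/- → run H
t=9: L0/L1/L2 = HCFDG/AE/- → run H
t=10: L0/L1/L2 = HCFDG/AE/- → run H
t=11: L0/L1/L2 = CFDG/AE/- → run C
t=12: L0/L1/L2 = CFDG/AE/- → run C
t=13: L0/L1/L2 = CFDG/AE/- → run C
t=14: L0/L1/L2 = CFDG/AE/- → run C
t=15: L0/L1/L2 = FDG/AEC/- → run F
t=16: L0/L1/L2 = FDG/AEC/- → run F
t=17: L0/L1/L2 = FDG/AEC/- → run F
t=18: L0/L1/L2 = FDG/AEC/- → run F
t=19: L0/L1/L2 = DG/AECF/- → run D
t=20: L0/L1/L2 = DG/AECF/- → run D
t=21: L0/L1/L2 = DG/AECF/- → run D
t=22: L0/L1/L2 = DG/AECF/- → run D
t=23: L0/L1/L2 = G/AECFD/- → run G
t=24: L0/L1/L2 = G/AECFD/- → run G
t=25: L0/L1/L2 = G/AECFD/- → run G
t=26: L0/L1/L2 = -/AECFD/- → run A
t=27: L0/L1/L2 = -/ECFD/- → run E
t=28: L0/L1/L2 = -/ECFD/- → run E
t=29: L0/L1/L2 = -/ECFD/- → run E
t=30: L0/L1/L2 = -/ECFD/- → run E
t=31: L0/L1/L2 = -/CFD/- → run C
t=32: L0/L1/L2 = -/CFD/- → run C
t=33: L0/L1/L2 = -/FD/- → run F
t=34: L0/L1/L2 = -/FD/- → run F
t=35: L0/L1/L2 = -/FD/- → run F
t=36: L0/L1/L2 = -/FD/- → run F
t=37: L0/L1/L2 = -/D/- → run D
t=38: L0/L1/L2 = -/D/- → run D
t=39: (idle)
t=40: (idle)
t=41: (idle)
t=42: (idle)
t=43: (idle)
t=44: (idle)

completion order = H, G, A, E, C, F, D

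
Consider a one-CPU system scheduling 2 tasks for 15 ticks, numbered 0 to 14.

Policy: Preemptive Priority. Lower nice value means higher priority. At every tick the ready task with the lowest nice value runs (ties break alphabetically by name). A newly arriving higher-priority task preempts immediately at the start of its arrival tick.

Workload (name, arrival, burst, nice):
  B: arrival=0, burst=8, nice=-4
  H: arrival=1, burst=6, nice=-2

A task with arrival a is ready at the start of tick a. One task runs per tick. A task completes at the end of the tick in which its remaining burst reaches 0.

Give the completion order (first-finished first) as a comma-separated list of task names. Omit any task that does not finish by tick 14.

completion order = B, H

t=0: ready={B} → run B
t=1: ready={B,H} → run B
t=2: ready={B,H} → run B
t=3: ready={B,H} → run B
t=4: ready={B,H} → run B
t=5: ready={B,H} → run B
t=6: ready={B,H} → run B
t=7: ready={B,H} → run B
t=8: ready={H} → run H
t=9: ready={H} → run H
t=10: ready={H} → run H
t=11: ready={H} → run H
t=12: ready={H} → run H
t=13: ready={H} → run H
t=14: (idle)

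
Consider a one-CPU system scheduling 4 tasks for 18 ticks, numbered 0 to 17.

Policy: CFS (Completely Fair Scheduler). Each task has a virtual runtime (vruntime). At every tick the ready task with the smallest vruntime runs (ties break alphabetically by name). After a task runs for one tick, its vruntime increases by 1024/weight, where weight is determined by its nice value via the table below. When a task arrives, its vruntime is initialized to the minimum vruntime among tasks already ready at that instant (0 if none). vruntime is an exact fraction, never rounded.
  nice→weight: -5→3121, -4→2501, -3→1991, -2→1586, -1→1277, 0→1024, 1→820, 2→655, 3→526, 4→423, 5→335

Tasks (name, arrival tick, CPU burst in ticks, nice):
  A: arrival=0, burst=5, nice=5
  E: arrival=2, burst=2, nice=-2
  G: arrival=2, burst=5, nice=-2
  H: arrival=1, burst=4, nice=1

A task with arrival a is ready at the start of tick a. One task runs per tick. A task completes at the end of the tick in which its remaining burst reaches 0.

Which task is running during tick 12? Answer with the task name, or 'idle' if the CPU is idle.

t=0: vr[A=0] → run A
t=1: vr[A=1024/335 H=1024/335] → run A
t=2: vr[A=2048/335 E=1024/335 G=1024/335 H=1024/335] → run E
t=3: vr[A=2048/335 E=983552/265655 G=1024/335 H=1024/335] → run G
t=4: vr[A=2048/335 E=983552/265655 G=983552/265655 H=1024/335] → run H
t=5: vr[A=2048/335 E=983552/265655 G=983552/265655 H=59136/13735] → run E
t=6: vr[A=2048/335 G=983552/265655 H=59136/13735] → run G
t=7: vr[A=2048/335 G=1155072/265655 H=59136/13735] → run H
t=8: vr[A=2048/335 G=1155072/265655 H=76288/13735] → run G
t=9: vr[A=2048/335 G=1326592/265655 H=76288/13735] → run G
t=10: vr[A=2048/335 G=1498112/265655 H=76288/13735] → run H
t=11: vr[A=2048/335 G=1498112/265655 H=18688/2747] → run G
t=12: vr[A=2048/335 H=18688/2747] → run A
t=13: vr[A=3072/335 H=18688/2747] → run H
t=14: vr[A=3072/335] → run A
t=15: vr[A=4096/335] → run A
t=16: (idle)
t=17: (idle)

running at tick 12 = A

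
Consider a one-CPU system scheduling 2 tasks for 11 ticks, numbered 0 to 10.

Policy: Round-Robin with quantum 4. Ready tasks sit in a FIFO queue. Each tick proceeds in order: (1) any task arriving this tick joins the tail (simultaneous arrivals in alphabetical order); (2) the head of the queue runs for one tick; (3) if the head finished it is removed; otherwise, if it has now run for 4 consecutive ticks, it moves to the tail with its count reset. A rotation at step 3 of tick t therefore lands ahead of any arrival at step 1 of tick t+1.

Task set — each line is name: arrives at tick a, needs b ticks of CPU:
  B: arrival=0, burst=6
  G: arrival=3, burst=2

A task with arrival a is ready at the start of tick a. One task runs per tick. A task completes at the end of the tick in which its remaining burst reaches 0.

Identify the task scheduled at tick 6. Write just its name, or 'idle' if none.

running at tick 6 = B

t=0: queue=[B] q_used=0 → run B
t=1: queue=[B] q_used=1 → run B
t=2: queue=[B] q_used=2 → run B
t=3: queue=[B,G] q_used=3 → run B
t=4: queue=[G,B] q_used=0 → run G
t=5: queue=[G,B] q_used=1 → run G
t=6: queue=[B] q_used=0 → run B
t=7: queue=[B] q_used=1 → run B
t=8: (idle)
t=9: (idle)
t=10: (idle)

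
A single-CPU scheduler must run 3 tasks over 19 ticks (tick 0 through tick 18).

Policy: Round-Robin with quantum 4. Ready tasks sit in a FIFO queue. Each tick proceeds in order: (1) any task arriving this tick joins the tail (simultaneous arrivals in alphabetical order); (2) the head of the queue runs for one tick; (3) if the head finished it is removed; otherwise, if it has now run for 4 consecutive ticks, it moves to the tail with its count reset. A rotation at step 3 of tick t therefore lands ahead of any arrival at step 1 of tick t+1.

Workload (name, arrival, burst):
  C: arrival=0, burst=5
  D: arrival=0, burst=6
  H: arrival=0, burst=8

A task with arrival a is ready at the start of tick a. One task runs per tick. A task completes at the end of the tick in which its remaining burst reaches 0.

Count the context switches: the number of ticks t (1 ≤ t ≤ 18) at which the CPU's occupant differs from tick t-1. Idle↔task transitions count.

t=0: queue=[C,D,H] q_used=0 → run C
t=1: queue=[C,D,H] q_used=1 → run C
t=2: queue=[C,D,H] q_used=2 → run C
t=3: queue=[C,D,H] q_used=3 → run C
t=4: queue=[D,H,C] q_used=0 → run D
t=5: queue=[D,H,C] q_used=1 → run D
t=6: queue=[D,H,C] q_used=2 → run D
t=7: queue=[D,H,C] q_used=3 → run D
t=8: queue=[H,C,D] q_used=0 → run H
t=9: queue=[H,C,D] q_used=1 → run H
t=10: queue=[H,C,D] q_used=2 → run H
t=11: queue=[H,C,D] q_used=3 → run H
t=12: queue=[C,D,H] q_used=0 → run C
t=13: queue=[D,H] q_used=0 → run D
t=14: queue=[D,H] q_used=1 → run D
t=15: queue=[H] q_used=0 → run H
t=16: queue=[H] q_used=1 → run H
t=17: queue=[H] q_used=2 → run H
t=18: queue=[H] q_used=3 → run H

context switches = 5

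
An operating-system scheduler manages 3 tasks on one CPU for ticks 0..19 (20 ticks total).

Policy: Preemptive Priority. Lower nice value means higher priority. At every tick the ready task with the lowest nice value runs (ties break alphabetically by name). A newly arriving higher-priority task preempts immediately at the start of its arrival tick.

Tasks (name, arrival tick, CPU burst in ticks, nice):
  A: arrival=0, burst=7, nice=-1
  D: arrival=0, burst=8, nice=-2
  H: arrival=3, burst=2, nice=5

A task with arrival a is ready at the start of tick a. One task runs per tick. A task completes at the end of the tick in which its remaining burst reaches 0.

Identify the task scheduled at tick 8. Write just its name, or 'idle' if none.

t=0: ready={A,D} → run D
t=1: ready={A,D} → run D
t=2: ready={A,D} → run D
t=3: ready={A,D,H} → run D
t=4: ready={A,D,H} → run D
t=5: ready={A,D,H} → run D
t=6: ready={A,D,H} → run D
t=7: ready={A,D,H} → run D
t=8: ready={A,H} → run A
t=9: ready={A,H} → run A
t=10: ready={A,H} → run A
t=11: ready={A,H} → run A
t=12: ready={A,H} → run A
t=13: ready={A,H} → run A
t=14: ready={A,H} → run A
t=15: ready={H} → run H
t=16: ready={H} → run H
t=17: (idle)
t=18: (idle)
t=19: (idle)

running at tick 8 = A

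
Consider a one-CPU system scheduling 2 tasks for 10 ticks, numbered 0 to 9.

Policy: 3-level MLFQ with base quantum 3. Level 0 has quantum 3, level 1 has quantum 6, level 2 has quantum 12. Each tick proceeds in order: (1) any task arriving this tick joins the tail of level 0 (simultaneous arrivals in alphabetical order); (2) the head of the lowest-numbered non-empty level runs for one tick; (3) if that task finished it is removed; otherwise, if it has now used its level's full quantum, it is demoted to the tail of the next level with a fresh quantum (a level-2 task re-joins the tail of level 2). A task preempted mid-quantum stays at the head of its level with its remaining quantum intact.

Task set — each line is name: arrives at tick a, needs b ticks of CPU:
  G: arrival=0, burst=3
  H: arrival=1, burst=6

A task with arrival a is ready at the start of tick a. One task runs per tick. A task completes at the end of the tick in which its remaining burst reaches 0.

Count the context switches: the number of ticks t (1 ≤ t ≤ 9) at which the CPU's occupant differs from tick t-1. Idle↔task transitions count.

t=0: L0/L1/L2 = G/-/- → run G
t=1: L0/L1/L2 = GH/-/- → run G
t=2: L0/L1/L2 = GH/-/- → run G
t=3: L0/L1/L2 = H/-/- → run H
t=4: L0/L1/L2 = H/-/- → run H
t=5: L0/L1/L2 = H/-/- → run H
t=6: L0/L1/L2 = -/H/- → run H
t=7: L0/L1/L2 = -/H/- → run H
t=8: L0/L1/L2 = -/H/- → run H
t=9: (idle)

context switches = 2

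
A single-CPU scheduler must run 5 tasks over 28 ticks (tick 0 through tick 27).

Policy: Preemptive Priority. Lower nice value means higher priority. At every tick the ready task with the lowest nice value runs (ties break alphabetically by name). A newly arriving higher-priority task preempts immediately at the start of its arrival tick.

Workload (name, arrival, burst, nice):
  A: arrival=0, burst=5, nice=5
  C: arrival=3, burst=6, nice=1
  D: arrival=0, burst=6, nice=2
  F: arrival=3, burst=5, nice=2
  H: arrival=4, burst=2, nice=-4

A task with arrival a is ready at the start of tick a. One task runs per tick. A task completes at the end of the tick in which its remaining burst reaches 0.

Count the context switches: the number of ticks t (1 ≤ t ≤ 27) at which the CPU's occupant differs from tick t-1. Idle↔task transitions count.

t=0: ready={A,D} → run D
t=1: ready={A,D} → run D
t=2: ready={A,D} → run D
t=3: ready={A,C,D,F} → run C
t=4: ready={A,C,D,F,H} → run H
t=5: ready={A,C,D,F,H} → run H
t=6: ready={A,C,D,F} → run C
t=7: ready={A,C,D,F} → run C
t=8: ready={A,C,D,F} → run C
t=9: ready={A,C,D,F} → run C
t=10: ready={A,C,D,F} → run C
t=11: ready={A,D,F} → run D
t=12: ready={A,D,F} → run D
t=13: ready={A,D,F} → run D
t=14: ready={A,F} → run F
t=15: ready={A,F} → run F
t=16: ready={A,F} → run F
t=17: ready={A,F} → run F
t=18: ready={A,F} → run F
t=19: ready={A} → run A
t=20: ready={A} → run A
t=21: ready={A} → run A
t=22: ready={A} → run A
t=23: ready={A} → run A
t=24: (idle)
t=25: (idle)
t=26: (idle)
t=27: (idle)

context switches = 7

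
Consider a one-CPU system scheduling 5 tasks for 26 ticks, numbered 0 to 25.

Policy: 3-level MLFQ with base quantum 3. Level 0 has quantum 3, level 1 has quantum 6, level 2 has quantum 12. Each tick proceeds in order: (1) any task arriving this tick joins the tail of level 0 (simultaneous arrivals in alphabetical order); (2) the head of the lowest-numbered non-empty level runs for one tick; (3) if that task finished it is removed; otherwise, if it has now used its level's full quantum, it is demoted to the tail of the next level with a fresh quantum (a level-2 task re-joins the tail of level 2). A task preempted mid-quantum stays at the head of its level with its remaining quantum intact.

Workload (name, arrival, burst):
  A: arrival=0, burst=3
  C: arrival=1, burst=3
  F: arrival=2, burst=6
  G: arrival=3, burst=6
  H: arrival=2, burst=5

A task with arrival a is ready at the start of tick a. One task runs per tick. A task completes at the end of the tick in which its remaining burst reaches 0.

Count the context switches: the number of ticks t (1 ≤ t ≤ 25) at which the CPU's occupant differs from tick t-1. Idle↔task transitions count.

context switches = 8

t=0: L0/L1/L2 = A/-/- → run A
t=1: L0/L1/L2 = AC/-/- → run A
t=2: L0/L1/L2 = ACFH/-/- → run A
t=3: L0/L1/L2 = CFHG/-/- → run C
t=4: L0/L1/L2 = CFHG/-/- → run C
t=5: L0/L1/L2 = CFHG/-/- → run C
t=6: L0/L1/L2 = FHG/-/- → run F
t=7: L0/L1/L2 = FHG/-/- → run F
t=8: L0/L1/L2 = FHG/-/- → run F
t=9: L0/L1/L2 = HG/F/- → run H
t=10: L0/L1/L2 = HG/F/- → run H
t=11: L0/L1/L2 = HG/F/- → run H
t=12: L0/L1/L2 = G/FH/- → run G
t=13: L0/L1/L2 = G/FH/- → run G
t=14: L0/L1/L2 = G/FH/- → run G
t=15: L0/L1/L2 = -/FHG/- → run F
t=16: L0/L1/L2 = -/FHG/- → run F
t=17: L0/L1/L2 = -/FHG/- → run F
t=18: L0/L1/L2 = -/HG/- → run H
t=19: L0/L1/L2 = -/HG/- → run H
t=20: L0/L1/L2 = -/G/- → run G
t=21: L0/L1/L2 = -/G/- → run G
t=22: L0/L1/L2 = -/G/- → run G
t=23: (idle)
t=24: (idle)
t=25: (idle)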